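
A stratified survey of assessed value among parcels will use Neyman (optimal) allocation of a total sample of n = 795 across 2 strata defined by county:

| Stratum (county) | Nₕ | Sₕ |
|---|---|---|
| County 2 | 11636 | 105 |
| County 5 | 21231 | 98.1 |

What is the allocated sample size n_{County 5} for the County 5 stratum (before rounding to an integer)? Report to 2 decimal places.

501.07

Neyman allocation: nₕ = n·NₕSₕ / Σⱼ NⱼSⱼ.
Σ NⱼSⱼ = 11636·105 + 21231·98.1 = 3.3045411 × 10^6.
n_{County 5} = 795·21231·98.1 / (3.3045411 × 10^6) = 501.07.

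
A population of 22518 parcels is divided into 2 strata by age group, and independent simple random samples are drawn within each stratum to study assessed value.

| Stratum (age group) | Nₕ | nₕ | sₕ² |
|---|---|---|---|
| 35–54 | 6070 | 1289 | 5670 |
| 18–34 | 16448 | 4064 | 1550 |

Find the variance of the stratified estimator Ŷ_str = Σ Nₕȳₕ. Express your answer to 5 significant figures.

Var(Ŷ_str) = Σₕ Nₕ²(1 − fₕ)sₕ²/nₕ.
35–54: 6070²·(1 − 1289/6070)·5670/1289 = 1.2765493 × 10^8.
18–34: 16448²·(1 − 4064/16448)·1550/4064 = 7.768766 × 10^7.
Sum = 2.0534259 × 10^8.

2.0534 × 10^8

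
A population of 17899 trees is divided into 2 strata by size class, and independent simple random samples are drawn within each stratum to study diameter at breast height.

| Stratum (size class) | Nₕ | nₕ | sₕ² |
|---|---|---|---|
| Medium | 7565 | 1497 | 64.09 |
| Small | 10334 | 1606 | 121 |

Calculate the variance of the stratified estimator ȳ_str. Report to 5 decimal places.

Var(ȳ_str) = Σₕ Wₕ²(1 − fₕ)sₕ²/nₕ with Wₕ = Nₕ/N, N = 17899.
Medium: Wₕ = 0.42264931; term = 0.42264931²·(1 − 0.19788500)·64.09/1497 = 0.006134306.
Small: Wₕ = 0.57735069; term = 0.57735069²·(1 − 0.15540933)·121/1606 = 0.021211212.
Sum = 0.027345518.

0.02735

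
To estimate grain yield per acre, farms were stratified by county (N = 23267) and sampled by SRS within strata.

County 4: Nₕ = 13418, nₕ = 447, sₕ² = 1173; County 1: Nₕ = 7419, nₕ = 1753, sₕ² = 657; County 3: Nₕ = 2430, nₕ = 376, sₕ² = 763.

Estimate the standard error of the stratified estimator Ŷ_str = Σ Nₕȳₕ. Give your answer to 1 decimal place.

21968.3

Var(Ŷ_str) = Σₕ Nₕ²(1 − fₕ)sₕ²/nₕ.
County 4: 13418²·(1 − 447/13418)·1173/447 = 4.5672179 × 10^8.
County 1: 7419²·(1 − 1753/7419)·657/1753 = 1.5754528 × 10^7.
County 3: 2430²·(1 − 376/2430)·763/376 = 1.012846 × 10^7.
Sum = 4.8260478 × 10^8.
SE = √(4.8260478 × 10^8) = 21968.3.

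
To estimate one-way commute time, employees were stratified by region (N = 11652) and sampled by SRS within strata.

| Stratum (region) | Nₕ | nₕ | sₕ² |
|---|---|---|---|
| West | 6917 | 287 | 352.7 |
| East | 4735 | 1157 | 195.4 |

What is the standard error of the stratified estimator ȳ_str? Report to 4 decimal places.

0.6604

Var(ȳ_str) = Σₕ Wₕ²(1 − fₕ)sₕ²/nₕ with Wₕ = Nₕ/N, N = 11652.
West: Wₕ = 0.59363199; term = 0.59363199²·(1 − 0.04149198)·352.7/287 = 0.41510113.
East: Wₕ = 0.40636801; term = 0.40636801²·(1 − 0.24435058)·195.4/1157 = 0.021074174.
Sum = 0.4361753.
SE = √(0.4361753) = 0.6604.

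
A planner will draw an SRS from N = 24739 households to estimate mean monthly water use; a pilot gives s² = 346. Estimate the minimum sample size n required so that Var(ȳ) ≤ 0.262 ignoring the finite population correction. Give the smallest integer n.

Without fpc, n₀ = s²/D = 346/0.262 = 1320.6107.
Rounding up, n = 1321.

1321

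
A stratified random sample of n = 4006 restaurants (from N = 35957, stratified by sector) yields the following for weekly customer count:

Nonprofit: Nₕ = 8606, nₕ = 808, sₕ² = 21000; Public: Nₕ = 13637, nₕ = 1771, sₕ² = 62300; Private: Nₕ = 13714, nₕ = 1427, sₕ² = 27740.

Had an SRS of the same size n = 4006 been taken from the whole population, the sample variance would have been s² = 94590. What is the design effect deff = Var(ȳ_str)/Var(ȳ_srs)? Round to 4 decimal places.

Var(ȳ_str) = Σ Wₕ²(1−fₕ)sₕ²/nₕ with Wₕ = Nₕ/35957:
  Nonprofit: (8606/35957)²·(1−808/8606)·21000/808 = 1.3490424
  Public: (13637/35957)²·(1−1771/13637)·62300/1771 = 4.4027677
  Private: (13714/35957)²·(1−1427/13714)·27740/1427 = 2.5335273
  → Var(ȳ_str) = 8.2853374.
Var(ȳ_srs) = (1 − 4006/35957)·94590/4006 = 20.98144.
deff = 8.2853374 / 20.98144 = 0.3949.

0.3949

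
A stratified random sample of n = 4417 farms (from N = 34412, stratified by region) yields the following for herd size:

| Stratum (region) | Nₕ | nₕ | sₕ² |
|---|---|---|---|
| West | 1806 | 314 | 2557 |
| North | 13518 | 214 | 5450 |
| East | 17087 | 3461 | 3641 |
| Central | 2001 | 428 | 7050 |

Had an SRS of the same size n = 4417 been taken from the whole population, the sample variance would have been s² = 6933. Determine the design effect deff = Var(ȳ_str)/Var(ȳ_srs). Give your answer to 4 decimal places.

Var(ȳ_str) = Σ Wₕ²(1−fₕ)sₕ²/nₕ with Wₕ = Nₕ/34412:
  West: (1806/34412)²·(1−314/1806)·2557/314 = 0.018529676
  North: (13518/34412)²·(1−214/13518)·5450/214 = 3.8677427
  East: (17087/34412)²·(1−3461/17087)·3641/3461 = 0.20683949
  Central: (2001/34412)²·(1−428/2001)·7050/428 = 0.043782578
  → Var(ȳ_str) = 4.1368944.
Var(ȳ_srs) = (1 − 4417/34412)·6933/4417 = 1.368147.
deff = 4.1368944 / 1.368147 = 3.0237.

3.0237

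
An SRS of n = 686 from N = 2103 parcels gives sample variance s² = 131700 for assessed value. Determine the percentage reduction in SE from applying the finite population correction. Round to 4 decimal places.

17.9147

f = n/N = 686/2103 = 0.32620067.
SE_no-fpc = √(s²/n) = 13.855775; SE_fpc = √((1−f)s²/n) = 11.373552.
Ratio = √(1−f) = 0.82085281. Reduction = 100·(1 − 0.82085281) = 17.9147%.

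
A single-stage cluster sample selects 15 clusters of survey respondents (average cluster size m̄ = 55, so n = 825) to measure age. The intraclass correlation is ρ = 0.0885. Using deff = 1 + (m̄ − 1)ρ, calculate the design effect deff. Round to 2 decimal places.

deff = 1 + (55 − 1)·0.0885 = 1 + 4.779 = 5.779.

5.78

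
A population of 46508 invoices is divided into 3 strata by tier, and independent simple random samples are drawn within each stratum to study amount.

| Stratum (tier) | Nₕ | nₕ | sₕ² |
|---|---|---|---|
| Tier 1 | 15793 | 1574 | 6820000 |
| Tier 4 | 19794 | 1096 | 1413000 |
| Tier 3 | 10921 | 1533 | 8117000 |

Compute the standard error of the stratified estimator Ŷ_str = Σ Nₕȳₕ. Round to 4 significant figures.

1.412 × 10^6

Var(Ŷ_str) = Σₕ Nₕ²(1 − fₕ)sₕ²/nₕ.
Tier 1: 15793²·(1 − 1574/15793)·6820000/1574 = 9.7300111 × 10^11.
Tier 4: 19794²·(1 − 1096/19794)·1413000/1096 = 4.7715593 × 10^11.
Tier 3: 10921²·(1 − 1533/10921)·8117000/1533 = 5.428613 × 10^11.
Sum = 1.9930183 × 10^12.
SE = √(1.9930183 × 10^12) = 1.412 × 10^6.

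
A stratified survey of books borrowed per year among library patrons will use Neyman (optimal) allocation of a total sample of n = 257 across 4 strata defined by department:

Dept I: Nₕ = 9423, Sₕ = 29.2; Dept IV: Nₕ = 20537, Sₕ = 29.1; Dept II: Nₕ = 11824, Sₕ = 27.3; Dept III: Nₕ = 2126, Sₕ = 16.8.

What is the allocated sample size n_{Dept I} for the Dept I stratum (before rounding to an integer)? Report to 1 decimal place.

Neyman allocation: nₕ = n·NₕSₕ / Σⱼ NⱼSⱼ.
Σ NⱼSⱼ = 9423·29.2 + 20537·29.1 + 11824·27.3 + 2126·16.8 = 1.2312903 × 10^6.
n_{Dept I} = 257·9423·29.2 / (1.2312903 × 10^6) = 57.4.

57.4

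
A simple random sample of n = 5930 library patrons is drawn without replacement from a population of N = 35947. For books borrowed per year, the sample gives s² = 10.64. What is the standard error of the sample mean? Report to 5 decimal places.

0.03871

Under SRS without replacement, Var(ȳ) = (1 − f)·s²/n with f = n/N = 5930/35947 = 0.16496509.
Var(ȳ) = (1 − 0.16496509)·10.64/5930 = 0.83503491·0.0017942664 = 0.0014982751.
SE(ȳ) = √(0.0014982751) = 0.03871.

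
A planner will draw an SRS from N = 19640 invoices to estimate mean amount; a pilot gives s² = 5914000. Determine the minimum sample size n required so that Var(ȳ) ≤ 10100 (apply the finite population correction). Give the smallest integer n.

569

Without fpc, n₀ = s²/D = 5914000/10100 = 585.5446.
With fpc, (1 − n/N)·s²/n ≤ D requires n ≥ n₀/(1 + n₀/N) = 585.5446/(1 + 585.5446/19640) = 568.5926.
Rounding up, n = 569.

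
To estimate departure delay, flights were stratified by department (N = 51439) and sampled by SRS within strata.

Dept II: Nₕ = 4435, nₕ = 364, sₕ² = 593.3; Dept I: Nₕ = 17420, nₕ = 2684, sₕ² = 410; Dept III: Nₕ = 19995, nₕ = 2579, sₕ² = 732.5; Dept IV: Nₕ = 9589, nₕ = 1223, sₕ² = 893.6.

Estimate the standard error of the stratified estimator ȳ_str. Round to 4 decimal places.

0.2924

Var(ȳ_str) = Σₕ Wₕ²(1 − fₕ)sₕ²/nₕ with Wₕ = Nₕ/N, N = 51439.
Dept II: Wₕ = 0.08621863; term = 0.08621863²·(1 − 0.08207441)·593.3/364 = 0.011121994.
Dept I: Wₕ = 0.33865355; term = 0.33865355²·(1 − 0.15407577)·410/2684 = 0.014819859.
Dept III: Wₕ = 0.38871284; term = 0.38871284²·(1 − 0.12898225)·732.5/2579 = 0.037380153.
Dept IV: Wₕ = 0.18641498; term = 0.18641498²·(1 − 0.12754198)·893.6/1223 = 0.022152505.
Sum = 0.085474511.
SE = √(0.085474511) = 0.2924.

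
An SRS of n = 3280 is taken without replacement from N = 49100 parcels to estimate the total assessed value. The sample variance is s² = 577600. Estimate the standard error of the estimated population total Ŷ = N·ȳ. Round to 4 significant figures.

Var(Ŷ) = N²·Var(ȳ) = N²·(1 − n/N)·s²/n.
f = 3280/49100 = 0.06680244; Var(ȳ) = 0.93319756·577600/3280 = 164.33381.
Var(Ŷ) = 49100² · 164.33381 = 3.9617759 × 10^11.
SE(Ŷ) = √(3.9617759 × 10^11) = 629400.

629400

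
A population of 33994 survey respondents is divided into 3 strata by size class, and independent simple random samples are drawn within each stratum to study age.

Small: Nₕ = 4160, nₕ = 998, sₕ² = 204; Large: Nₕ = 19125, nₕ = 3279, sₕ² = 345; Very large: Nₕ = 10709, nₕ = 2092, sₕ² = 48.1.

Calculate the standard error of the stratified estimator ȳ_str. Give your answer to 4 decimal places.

Var(ȳ_str) = Σₕ Wₕ²(1 − fₕ)sₕ²/nₕ with Wₕ = Nₕ/N, N = 33994.
Small: Wₕ = 0.12237454; term = 0.12237454²·(1 − 0.23990385)·204/998 = 0.002326753.
Large: Wₕ = 0.56259928; term = 0.56259928²·(1 − 0.17145098)·345/3279 = 0.027592702.
Very large: Wₕ = 0.31502618; term = 0.31502618²·(1 − 0.19534971)·48.1/2092 = 0.0018360473.
Sum = 0.031755502.
SE = √(0.031755502) = 0.1782.

0.1782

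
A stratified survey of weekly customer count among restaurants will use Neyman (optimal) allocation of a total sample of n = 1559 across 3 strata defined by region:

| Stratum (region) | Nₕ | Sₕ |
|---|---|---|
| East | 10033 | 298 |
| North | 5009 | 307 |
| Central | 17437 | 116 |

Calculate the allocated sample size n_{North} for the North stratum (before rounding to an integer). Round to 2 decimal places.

Neyman allocation: nₕ = n·NₕSₕ / Σⱼ NⱼSⱼ.
Σ NⱼSⱼ = 10033·298 + 5009·307 + 17437·116 = 6.550289 × 10^6.
n_{North} = 1559·5009·307 / (6.550289 × 10^6) = 365.99.

365.99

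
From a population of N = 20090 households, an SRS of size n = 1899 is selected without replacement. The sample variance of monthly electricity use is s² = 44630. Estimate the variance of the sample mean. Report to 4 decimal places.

Under SRS without replacement, Var(ȳ) = (1 − f)·s²/n with f = n/N = 1899/20090 = 0.09452464.
Var(ȳ) = (1 − 0.09452464)·44630/1899 = 0.90547536·23.501843 = 21.28034.

21.2803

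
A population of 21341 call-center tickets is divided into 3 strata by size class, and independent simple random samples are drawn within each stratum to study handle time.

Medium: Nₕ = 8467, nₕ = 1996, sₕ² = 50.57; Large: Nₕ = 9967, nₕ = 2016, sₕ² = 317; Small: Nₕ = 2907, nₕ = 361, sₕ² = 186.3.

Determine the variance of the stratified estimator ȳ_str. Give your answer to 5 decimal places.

Var(ȳ_str) = Σₕ Wₕ²(1 − fₕ)sₕ²/nₕ with Wₕ = Nₕ/N, N = 21341.
Medium: Wₕ = 0.39674804; term = 0.39674804²·(1 − 0.23573875)·50.57/1996 = 0.003047922.
Large: Wₕ = 0.46703528; term = 0.46703528²·(1 − 0.20226748)·317/2016 = 0.027360587.
Small: Wₕ = 0.13621667; term = 0.13621667²·(1 − 0.12418301)·186.3/361 = 0.0083864768.
Sum = 0.038794986.

0.03879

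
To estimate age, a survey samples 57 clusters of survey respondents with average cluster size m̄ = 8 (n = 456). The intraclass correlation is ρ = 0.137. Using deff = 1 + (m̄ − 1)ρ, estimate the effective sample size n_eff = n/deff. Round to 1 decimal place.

deff = 1 + (8 − 1)·0.137 = 1 + 0.959 = 1.959.
n_eff = 456 / 1.959 = 232.8.

232.8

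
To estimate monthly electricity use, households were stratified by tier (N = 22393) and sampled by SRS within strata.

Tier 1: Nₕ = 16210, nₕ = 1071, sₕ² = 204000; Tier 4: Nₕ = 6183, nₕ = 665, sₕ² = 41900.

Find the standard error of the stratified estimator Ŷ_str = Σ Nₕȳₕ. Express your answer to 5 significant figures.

221120

Var(Ŷ_str) = Σₕ Nₕ²(1 − fₕ)sₕ²/nₕ.
Tier 1: 16210²·(1 − 1071/16210)·204000/1071 = 4.6743465 × 10^10.
Tier 4: 6183²·(1 − 665/6183)·41900/665 = 2.1496775 × 10^9.
Sum = 4.8893143 × 10^10.
SE = √(4.8893143 × 10^10) = 221120.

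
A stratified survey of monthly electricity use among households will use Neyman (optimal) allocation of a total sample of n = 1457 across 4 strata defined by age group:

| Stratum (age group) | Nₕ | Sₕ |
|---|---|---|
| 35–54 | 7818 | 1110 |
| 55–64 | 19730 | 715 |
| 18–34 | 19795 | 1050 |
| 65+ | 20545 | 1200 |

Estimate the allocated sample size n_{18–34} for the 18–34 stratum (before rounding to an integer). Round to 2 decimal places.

Neyman allocation: nₕ = n·NₕSₕ / Σⱼ NⱼSⱼ.
Σ NⱼSⱼ = 7818·1110 + 19730·715 + 19795·1050 + 20545·1200 = 6.822368 × 10^7.
n_{18–34} = 1457·19795·1050 / (6.822368 × 10^7) = 443.88.

443.88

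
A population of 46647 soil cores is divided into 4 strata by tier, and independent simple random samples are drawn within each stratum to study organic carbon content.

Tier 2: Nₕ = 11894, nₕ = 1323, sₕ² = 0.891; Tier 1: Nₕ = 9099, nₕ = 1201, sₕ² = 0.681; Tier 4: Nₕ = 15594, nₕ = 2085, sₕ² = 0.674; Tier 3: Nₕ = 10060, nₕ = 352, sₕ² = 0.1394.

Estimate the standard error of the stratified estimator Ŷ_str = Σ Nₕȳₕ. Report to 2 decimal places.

Var(Ŷ_str) = Σₕ Nₕ²(1 − fₕ)sₕ²/nₕ.
Tier 2: 11894²·(1 − 1323/11894)·0.891/1323 = 84676.299.
Tier 1: 9099²·(1 − 1201/9099)·0.681/1201 = 40748.807.
Tier 4: 15594²·(1 − 2085/15594)·0.674/2085 = 68098.033.
Tier 3: 10060²·(1 − 352/10060)·0.1394/352 = 38676.562.
Sum = 232199.7.
SE = √(232199.7) = 481.87.

481.87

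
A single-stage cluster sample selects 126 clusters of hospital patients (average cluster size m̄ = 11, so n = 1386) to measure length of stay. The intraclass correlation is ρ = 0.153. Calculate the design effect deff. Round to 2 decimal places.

2.53

deff = 1 + (11 − 1)·0.153 = 1 + 1.53 = 2.53.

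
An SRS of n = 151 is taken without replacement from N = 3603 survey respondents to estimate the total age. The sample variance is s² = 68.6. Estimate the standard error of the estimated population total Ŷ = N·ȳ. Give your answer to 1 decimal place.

2377.1

Var(Ŷ) = N²·Var(ȳ) = N²·(1 − n/N)·s²/n.
f = 151/3603 = 0.04190952; Var(ȳ) = 0.95809048·68.6/151 = 0.43526495.
Var(Ŷ) = 3603² · 0.43526495 = 5.6504394 × 10^6.
SE(Ŷ) = √(5.6504394 × 10^6) = 2377.1.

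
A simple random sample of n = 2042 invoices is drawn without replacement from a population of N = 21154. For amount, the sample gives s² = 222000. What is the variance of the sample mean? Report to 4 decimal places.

Under SRS without replacement, Var(ȳ) = (1 − f)·s²/n with f = n/N = 2042/21154 = 0.09653021.
Var(ȳ) = (1 − 0.09653021)·222000/2042 = 0.90346979·108.71694 = 98.222475.

98.2225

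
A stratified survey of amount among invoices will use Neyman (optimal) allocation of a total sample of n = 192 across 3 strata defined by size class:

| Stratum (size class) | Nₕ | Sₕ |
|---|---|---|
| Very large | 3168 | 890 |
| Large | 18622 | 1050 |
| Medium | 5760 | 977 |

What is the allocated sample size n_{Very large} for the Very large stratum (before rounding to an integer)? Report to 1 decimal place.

19.3

Neyman allocation: nₕ = n·NₕSₕ / Σⱼ NⱼSⱼ.
Σ NⱼSⱼ = 3168·890 + 18622·1050 + 5760·977 = 2.800014 × 10^7.
n_{Very large} = 192·3168·890 / (2.800014 × 10^7) = 19.3.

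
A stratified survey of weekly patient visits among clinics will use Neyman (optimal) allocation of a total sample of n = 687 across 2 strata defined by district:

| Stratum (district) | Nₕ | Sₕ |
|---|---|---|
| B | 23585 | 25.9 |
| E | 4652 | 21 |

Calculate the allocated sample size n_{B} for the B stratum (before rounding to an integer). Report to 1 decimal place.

Neyman allocation: nₕ = n·NₕSₕ / Σⱼ NⱼSⱼ.
Σ NⱼSⱼ = 23585·25.9 + 4652·21 = 708543.5.
n_{B} = 687·23585·25.9 / 708543.5 = 592.3.

592.3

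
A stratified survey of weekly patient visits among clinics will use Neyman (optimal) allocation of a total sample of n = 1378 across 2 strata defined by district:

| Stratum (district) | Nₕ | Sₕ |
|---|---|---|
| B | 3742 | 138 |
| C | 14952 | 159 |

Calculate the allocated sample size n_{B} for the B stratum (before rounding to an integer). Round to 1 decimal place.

Neyman allocation: nₕ = n·NₕSₕ / Σⱼ NⱼSⱼ.
Σ NⱼSⱼ = 3742·138 + 14952·159 = 2.893764 × 10^6.
n_{B} = 1378·3742·138 / (2.893764 × 10^6) = 245.9.

245.9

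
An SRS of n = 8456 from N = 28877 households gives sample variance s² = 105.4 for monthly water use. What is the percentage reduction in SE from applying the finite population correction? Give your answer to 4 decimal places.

f = n/N = 8456/28877 = 0.29282820.
SE_no-fpc = √(s²/n) = 0.11164462; SE_fpc = √((1−f)s²/n) = 0.093885881.
Ratio = √(1−f) = 0.84093507. Reduction = 100·(1 − 0.84093507) = 15.9065%.

15.9065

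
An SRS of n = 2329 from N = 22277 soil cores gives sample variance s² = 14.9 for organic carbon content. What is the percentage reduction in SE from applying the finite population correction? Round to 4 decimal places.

5.3716

f = n/N = 2329/22277 = 0.10454729.
SE_no-fpc = √(s²/n) = 0.079984971; SE_fpc = √((1−f)s²/n) = 0.075688468.
Ratio = √(1−f) = 0.94628363. Reduction = 100·(1 − 0.94628363) = 5.3716%.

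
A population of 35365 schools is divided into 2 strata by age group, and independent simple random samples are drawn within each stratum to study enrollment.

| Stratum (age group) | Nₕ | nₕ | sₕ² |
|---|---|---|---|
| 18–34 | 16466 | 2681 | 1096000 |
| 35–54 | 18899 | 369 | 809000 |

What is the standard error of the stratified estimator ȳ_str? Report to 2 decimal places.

26.23

Var(ȳ_str) = Σₕ Wₕ²(1 − fₕ)sₕ²/nₕ with Wₕ = Nₕ/N, N = 35365.
18–34: Wₕ = 0.46560158; term = 0.46560158²·(1 − 0.16282036)·1096000/2681 = 74.192721.
35–54: Wₕ = 0.53439842; term = 0.53439842²·(1 − 0.01952484)·809000/369 = 613.8879.
Sum = 688.08062.
SE = √(688.08062) = 26.23.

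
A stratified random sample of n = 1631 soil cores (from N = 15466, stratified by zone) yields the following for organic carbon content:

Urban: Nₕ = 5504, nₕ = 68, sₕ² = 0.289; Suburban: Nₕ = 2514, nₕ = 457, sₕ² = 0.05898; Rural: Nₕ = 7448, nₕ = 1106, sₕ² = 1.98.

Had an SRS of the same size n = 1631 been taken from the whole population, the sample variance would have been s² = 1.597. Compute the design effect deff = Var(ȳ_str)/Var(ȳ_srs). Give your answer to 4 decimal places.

Var(ȳ_str) = Σ Wₕ²(1−fₕ)sₕ²/nₕ with Wₕ = Nₕ/15466:
  Urban: (5504/15466)²·(1−68/5504)·0.289/68 = 5.3160712 × 10^-4
  Suburban: (2514/15466)²·(1−457/2514)·0.05898/457 = 2.7901794 × 10^-6
  Rural: (7448/15466)²·(1−1106/7448)·1.98/1106 = 3.5352486 × 10^-4
  → Var(ȳ_str) = 8.8792216 × 10^-4.
Var(ȳ_srs) = (1 − 1631/15466)·1.597/1631 = 8.7589513 × 10^-4.
deff = (8.8792216 × 10^-4) / (8.7589513 × 10^-4) = 1.0137.

1.0137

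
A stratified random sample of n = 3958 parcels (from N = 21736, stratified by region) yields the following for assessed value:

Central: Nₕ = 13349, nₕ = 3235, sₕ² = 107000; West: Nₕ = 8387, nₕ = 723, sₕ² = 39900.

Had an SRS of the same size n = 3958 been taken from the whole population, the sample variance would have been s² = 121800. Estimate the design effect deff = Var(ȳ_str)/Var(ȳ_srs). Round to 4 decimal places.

0.6738

Var(ȳ_str) = Σ Wₕ²(1−fₕ)sₕ²/nₕ with Wₕ = Nₕ/21736:
  Central: (13349/21736)²·(1−3235/13349)·107000/3235 = 9.4519611
  West: (8387/21736)²·(1−723/8387)·39900/723 = 7.5082286
  → Var(ȳ_str) = 16.96019.
Var(ȳ_srs) = (1 − 3958/21736)·121800/3958 = 25.169511.
deff = 16.96019 / 25.169511 = 0.6738.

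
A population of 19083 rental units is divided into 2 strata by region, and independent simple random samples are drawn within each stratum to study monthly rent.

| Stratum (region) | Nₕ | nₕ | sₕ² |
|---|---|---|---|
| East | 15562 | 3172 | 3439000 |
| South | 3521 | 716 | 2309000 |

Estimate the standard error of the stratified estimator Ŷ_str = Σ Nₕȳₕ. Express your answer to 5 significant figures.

Var(Ŷ_str) = Σₕ Nₕ²(1 − fₕ)sₕ²/nₕ.
East: 15562²·(1 − 3172/15562)·3439000/3172 = 2.0904304 × 10^11.
South: 3521²·(1 − 716/3521)·2309000/716 = 3.1850027 × 10^10.
Sum = 2.4089307 × 10^11.
SE = √(2.4089307 × 10^11) = 490810.

490810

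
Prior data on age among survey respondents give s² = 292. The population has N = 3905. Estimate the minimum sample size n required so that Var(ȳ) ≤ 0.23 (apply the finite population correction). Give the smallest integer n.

Without fpc, n₀ = s²/D = 292/0.23 = 1269.5652.
With fpc, (1 − n/N)·s²/n ≤ D requires n ≥ n₀/(1 + n₀/N) = 1269.5652/(1 + 1269.5652/3905) = 958.0809.
Rounding up, n = 959.

959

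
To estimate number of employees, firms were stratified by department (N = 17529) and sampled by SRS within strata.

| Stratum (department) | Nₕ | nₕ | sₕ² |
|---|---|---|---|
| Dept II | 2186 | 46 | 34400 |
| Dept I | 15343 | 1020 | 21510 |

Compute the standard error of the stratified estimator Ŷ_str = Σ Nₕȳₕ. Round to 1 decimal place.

Var(Ŷ_str) = Σₕ Nₕ²(1 − fₕ)sₕ²/nₕ.
Dept II: 2186²·(1 − 46/2186)·34400/46 = 3.4983603 × 10^9.
Dept I: 15343²·(1 − 1020/15343)·21510/1020 = 4.634304 × 10^9.
Sum = 8.1326643 × 10^9.
SE = √(8.1326643 × 10^9) = 90181.3.

90181.3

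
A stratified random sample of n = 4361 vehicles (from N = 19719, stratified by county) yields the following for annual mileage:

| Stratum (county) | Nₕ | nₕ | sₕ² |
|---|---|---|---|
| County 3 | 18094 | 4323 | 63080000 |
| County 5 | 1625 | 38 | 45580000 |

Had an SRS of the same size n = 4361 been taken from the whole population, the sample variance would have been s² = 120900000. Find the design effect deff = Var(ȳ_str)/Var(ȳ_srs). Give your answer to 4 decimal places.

Var(ȳ_str) = Σ Wₕ²(1−fₕ)sₕ²/nₕ with Wₕ = Nₕ/19719:
  County 3: (18094/19719)²·(1−4323/18094)·63080000/4323 = 9350.541
  County 5: (1625/19719)²·(1−38/1625)·45580000/38 = 7955.2026
  → Var(ȳ_str) = 17305.744.
Var(ȳ_srs) = (1 − 4361/19719)·120900000/4361 = 21591.857.
deff = 17305.744 / 21591.857 = 0.8015.

0.8015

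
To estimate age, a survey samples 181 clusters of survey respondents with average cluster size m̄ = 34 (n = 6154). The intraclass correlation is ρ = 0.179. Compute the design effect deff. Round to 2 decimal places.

deff = 1 + (34 − 1)·0.179 = 1 + 5.907 = 6.907.

6.91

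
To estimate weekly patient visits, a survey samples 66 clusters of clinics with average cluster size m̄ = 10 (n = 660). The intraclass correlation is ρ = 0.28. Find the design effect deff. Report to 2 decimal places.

deff = 1 + (10 − 1)·0.28 = 1 + 2.52 = 3.52.

3.52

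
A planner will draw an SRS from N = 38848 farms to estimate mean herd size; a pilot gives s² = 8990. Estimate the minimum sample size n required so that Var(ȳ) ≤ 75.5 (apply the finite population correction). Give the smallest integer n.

Without fpc, n₀ = s²/D = 8990/75.5 = 119.0728.
With fpc, (1 − n/N)·s²/n ≤ D requires n ≥ n₀/(1 + n₀/N) = 119.0728/(1 + 119.0728/38848) = 118.7089.
Rounding up, n = 119.

119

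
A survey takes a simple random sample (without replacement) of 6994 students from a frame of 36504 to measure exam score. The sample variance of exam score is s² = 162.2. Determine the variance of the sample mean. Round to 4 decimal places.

Under SRS without replacement, Var(ȳ) = (1 − f)·s²/n with f = n/N = 6994/36504 = 0.19159544.
Var(ȳ) = (1 − 0.19159544)·162.2/6994 = 0.80840456·0.023191307 = 0.018747958.

0.0187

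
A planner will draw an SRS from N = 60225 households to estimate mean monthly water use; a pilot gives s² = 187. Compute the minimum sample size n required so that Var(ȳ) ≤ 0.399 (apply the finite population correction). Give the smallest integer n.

466

Without fpc, n₀ = s²/D = 187/0.399 = 468.6717.
With fpc, (1 − n/N)·s²/n ≤ D requires n ≥ n₀/(1 + n₀/N) = 468.6717/(1 + 468.6717/60225) = 465.0527.
Rounding up, n = 466.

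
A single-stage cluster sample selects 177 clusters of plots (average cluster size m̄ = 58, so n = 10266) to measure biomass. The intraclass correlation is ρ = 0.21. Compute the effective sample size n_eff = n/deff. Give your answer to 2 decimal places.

deff = 1 + (58 − 1)·0.21 = 1 + 11.97 = 12.97.
n_eff = 10266 / 12.97 = 791.52.

791.52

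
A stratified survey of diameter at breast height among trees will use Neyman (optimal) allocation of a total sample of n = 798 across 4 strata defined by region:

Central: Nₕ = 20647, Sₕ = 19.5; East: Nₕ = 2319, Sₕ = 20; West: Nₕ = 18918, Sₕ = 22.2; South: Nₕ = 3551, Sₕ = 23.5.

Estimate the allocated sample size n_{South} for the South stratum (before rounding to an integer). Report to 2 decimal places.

Neyman allocation: nₕ = n·NₕSₕ / Σⱼ NⱼSⱼ.
Σ NⱼSⱼ = 20647·19.5 + 2319·20 + 18918·22.2 + 3551·23.5 = 952424.6.
n_{South} = 798·3551·23.5 / 952424.6 = 69.92.

69.92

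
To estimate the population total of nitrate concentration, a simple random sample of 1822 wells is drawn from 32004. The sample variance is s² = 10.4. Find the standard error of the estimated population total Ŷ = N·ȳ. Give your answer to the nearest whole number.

Var(Ŷ) = N²·Var(ȳ) = N²·(1 − n/N)·s²/n.
f = 1822/32004 = 0.05693038; Var(ȳ) = 0.94306962·10.4/1822 = 0.0053830538.
Var(Ŷ) = 32004² · 0.0053830538 = 5.5136252 × 10^6.
SE(Ŷ) = √(5.5136252 × 10^6) = 2348.

2348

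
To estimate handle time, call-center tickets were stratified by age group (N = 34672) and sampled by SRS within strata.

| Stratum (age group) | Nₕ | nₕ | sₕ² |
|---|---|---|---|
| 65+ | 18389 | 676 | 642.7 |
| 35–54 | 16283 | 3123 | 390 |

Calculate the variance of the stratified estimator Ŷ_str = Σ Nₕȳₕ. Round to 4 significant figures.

Var(Ŷ_str) = Σₕ Nₕ²(1 − fₕ)sₕ²/nₕ.
65+: 18389²·(1 − 676/18389)·642.7/676 = 3.0967906 × 10^8.
35–54: 16283²·(1 − 3123/16283)·390/3123 = 2.6759804 × 10^7.
Sum = 3.3643886 × 10^8.

3.364 × 10^8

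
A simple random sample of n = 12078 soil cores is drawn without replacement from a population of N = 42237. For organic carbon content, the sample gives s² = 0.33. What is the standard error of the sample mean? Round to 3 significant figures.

0.00442

Under SRS without replacement, Var(ȳ) = (1 − f)·s²/n with f = n/N = 12078/42237 = 0.28595781.
Var(ȳ) = (1 − 0.28595781)·0.33/12078 = 0.71404219·2.7322404 × 10^-5 = 1.9509349 × 10^-5.
SE(ȳ) = √(1.9509349 × 10^-5) = 0.00442.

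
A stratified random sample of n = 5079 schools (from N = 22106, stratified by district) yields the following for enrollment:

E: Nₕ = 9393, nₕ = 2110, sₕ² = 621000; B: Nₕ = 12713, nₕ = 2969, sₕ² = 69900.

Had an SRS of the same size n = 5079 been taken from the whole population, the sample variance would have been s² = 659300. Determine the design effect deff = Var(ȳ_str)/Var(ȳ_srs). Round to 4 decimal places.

0.4718

Var(ȳ_str) = Σ Wₕ²(1−fₕ)sₕ²/nₕ with Wₕ = Nₕ/22106:
  E: (9393/22106)²·(1−2110/9393)·621000/2110 = 41.200591
  B: (12713/22106)²·(1−2969/12713)·69900/2969 = 5.9680434
  → Var(ȳ_str) = 47.168634.
Var(ȳ_srs) = (1 − 5079/22106)·659300/5079 = 99.984535.
deff = 47.168634 / 99.984535 = 0.4718.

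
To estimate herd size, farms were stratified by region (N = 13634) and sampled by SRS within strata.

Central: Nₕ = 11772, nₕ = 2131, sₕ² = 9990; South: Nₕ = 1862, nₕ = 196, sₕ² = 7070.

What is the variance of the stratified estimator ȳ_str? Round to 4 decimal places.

3.4642

Var(ȳ_str) = Σₕ Wₕ²(1 − fₕ)sₕ²/nₕ with Wₕ = Nₕ/N, N = 13634.
Central: Wₕ = 0.86342966; term = 0.86342966²·(1 − 0.18102277)·9990/2131 = 2.8622515.
South: Wₕ = 0.13657034; term = 0.13657034²·(1 − 0.10526316)·7070/196 = 0.60196527.
Sum = 3.4642168.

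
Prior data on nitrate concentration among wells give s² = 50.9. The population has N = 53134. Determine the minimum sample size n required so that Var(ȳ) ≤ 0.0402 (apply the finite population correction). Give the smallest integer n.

1237

Without fpc, n₀ = s²/D = 50.9/0.0402 = 1266.1692.
With fpc, (1 − n/N)·s²/n ≤ D requires n ≥ n₀/(1 + n₀/N) = 1266.1692/(1 + 1266.1692/53134) = 1236.6990.
Rounding up, n = 1237.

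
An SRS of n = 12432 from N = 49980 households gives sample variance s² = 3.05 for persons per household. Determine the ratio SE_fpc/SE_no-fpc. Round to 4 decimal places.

f = n/N = 12432/49980 = 0.24873950.
SE_no-fpc = √(s²/n) = 0.015663161; SE_fpc = √((1−f)s²/n) = 0.01357609.
Ratio = √(1−f) = 0.86675285.

0.8668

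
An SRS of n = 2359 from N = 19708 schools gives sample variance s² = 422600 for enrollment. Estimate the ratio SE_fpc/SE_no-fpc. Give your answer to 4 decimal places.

0.9382

f = n/N = 2359/19708 = 0.11969758.
SE_no-fpc = √(s²/n) = 13.384458; SE_fpc = √((1−f)s²/n) = 12.557891.
Ratio = √(1−f) = 0.93824433.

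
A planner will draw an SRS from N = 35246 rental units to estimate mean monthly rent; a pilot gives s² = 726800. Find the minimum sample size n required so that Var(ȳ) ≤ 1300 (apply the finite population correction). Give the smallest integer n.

Without fpc, n₀ = s²/D = 726800/1300 = 559.0769.
With fpc, (1 − n/N)·s²/n ≤ D requires n ≥ n₀/(1 + n₀/N) = 559.0769/(1 + 559.0769/35246) = 550.3472.
Rounding up, n = 551.

551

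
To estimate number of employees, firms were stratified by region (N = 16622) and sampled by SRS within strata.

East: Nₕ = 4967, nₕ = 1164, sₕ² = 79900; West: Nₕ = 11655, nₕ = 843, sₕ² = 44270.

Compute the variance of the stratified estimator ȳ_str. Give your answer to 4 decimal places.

Var(ȳ_str) = Σₕ Wₕ²(1 − fₕ)sₕ²/nₕ with Wₕ = Nₕ/N, N = 16622.
East: Wₕ = 0.29882084; term = 0.29882084²·(1 − 0.23434669)·79900/1164 = 4.6929695.
West: Wₕ = 0.70117916; term = 0.70117916²·(1 − 0.07232947)·44270/843 = 23.951555.
Sum = 28.644525.

28.6445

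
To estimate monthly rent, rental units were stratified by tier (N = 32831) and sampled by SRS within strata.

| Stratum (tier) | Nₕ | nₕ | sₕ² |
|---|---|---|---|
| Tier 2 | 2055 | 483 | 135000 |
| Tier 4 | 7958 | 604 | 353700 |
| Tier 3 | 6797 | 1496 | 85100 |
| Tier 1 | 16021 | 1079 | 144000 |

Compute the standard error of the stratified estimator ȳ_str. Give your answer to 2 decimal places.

Var(ȳ_str) = Σₕ Wₕ²(1 − fₕ)sₕ²/nₕ with Wₕ = Nₕ/N, N = 32831.
Tier 2: Wₕ = 0.06259328; term = 0.06259328²·(1 − 0.23503650)·135000/483 = 0.83768894.
Tier 4: Wₕ = 0.24239286; term = 0.24239286²·(1 − 0.07589847)·353700/604 = 31.7949.
Tier 3: Wₕ = 0.20702994; term = 0.20702994²·(1 − 0.22009710)·85100/1496 = 1.9015372.
Tier 1: Wₕ = 0.48798392; term = 0.48798392²·(1 − 0.06734910)·144000/1079 = 29.639521.
Sum = 64.173647.
SE = √(64.173647) = 8.01.

8.01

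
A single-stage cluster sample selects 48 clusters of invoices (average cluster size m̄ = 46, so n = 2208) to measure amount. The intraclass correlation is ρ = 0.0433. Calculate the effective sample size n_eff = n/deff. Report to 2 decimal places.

748.86

deff = 1 + (46 − 1)·0.0433 = 1 + 1.9485 = 2.9485.
n_eff = 2208 / 2.9485 = 748.86.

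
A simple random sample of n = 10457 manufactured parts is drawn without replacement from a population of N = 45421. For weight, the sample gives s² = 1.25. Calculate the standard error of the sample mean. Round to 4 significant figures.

Under SRS without replacement, Var(ȳ) = (1 − f)·s²/n with f = n/N = 10457/45421 = 0.23022391.
Var(ȳ) = (1 − 0.23022391)·1.25/10457 = 0.76977609·1.1953715 × 10^-4 = 9.2016842 × 10^-5.
SE(ȳ) = √(9.2016842 × 10^-5) = 0.009593.

0.009593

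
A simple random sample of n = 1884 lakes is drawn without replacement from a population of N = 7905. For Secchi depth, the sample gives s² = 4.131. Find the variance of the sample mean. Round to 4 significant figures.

Under SRS without replacement, Var(ȳ) = (1 − f)·s²/n with f = n/N = 1884/7905 = 0.23833017.
Var(ȳ) = (1 − 0.23833017)·4.131/1884 = 0.76166983·0.0021926752 = 0.0016700945.

0.001670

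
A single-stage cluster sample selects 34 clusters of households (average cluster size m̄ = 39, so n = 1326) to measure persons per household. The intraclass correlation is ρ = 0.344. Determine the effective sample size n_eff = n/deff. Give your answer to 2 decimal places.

deff = 1 + (39 − 1)·0.344 = 1 + 13.072 = 14.072.
n_eff = 1326 / 14.072 = 94.23.

94.23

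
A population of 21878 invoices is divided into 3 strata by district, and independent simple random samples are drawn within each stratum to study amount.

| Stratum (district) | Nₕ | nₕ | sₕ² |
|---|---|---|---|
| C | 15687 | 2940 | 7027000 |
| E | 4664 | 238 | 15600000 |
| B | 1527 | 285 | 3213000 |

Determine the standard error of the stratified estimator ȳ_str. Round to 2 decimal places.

62.21

Var(ȳ_str) = Σₕ Wₕ²(1 − fₕ)sₕ²/nₕ with Wₕ = Nₕ/N, N = 21878.
C: Wₕ = 0.71702167; term = 0.71702167²·(1 − 0.18741633)·7027000/2940 = 998.51655.
E: Wₕ = 0.21318219; term = 0.21318219²·(1 − 0.05102916)·15600000/238 = 2826.8473.
B: Wₕ = 0.06979614; term = 0.06979614²·(1 − 0.18664047)·3213000/285 = 44.669518.
Sum = 3870.0334.
SE = √(3870.0334) = 62.21.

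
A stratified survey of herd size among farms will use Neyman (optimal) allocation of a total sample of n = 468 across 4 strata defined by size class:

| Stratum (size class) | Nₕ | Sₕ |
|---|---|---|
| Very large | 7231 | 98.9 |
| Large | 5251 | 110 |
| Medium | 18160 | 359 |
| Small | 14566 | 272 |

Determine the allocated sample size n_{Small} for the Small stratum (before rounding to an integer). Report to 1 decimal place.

Neyman allocation: nₕ = n·NₕSₕ / Σⱼ NⱼSⱼ.
Σ NⱼSⱼ = 7231·98.9 + 5251·110 + 18160·359 + 14566·272 = 1.1774148 × 10^7.
n_{Small} = 468·14566·272 / (1.1774148 × 10^7) = 157.5.

157.5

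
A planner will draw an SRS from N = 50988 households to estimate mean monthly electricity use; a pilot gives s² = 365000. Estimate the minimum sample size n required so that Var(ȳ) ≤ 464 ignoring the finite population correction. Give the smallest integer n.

787

Without fpc, n₀ = s²/D = 365000/464 = 786.6379.
Rounding up, n = 787.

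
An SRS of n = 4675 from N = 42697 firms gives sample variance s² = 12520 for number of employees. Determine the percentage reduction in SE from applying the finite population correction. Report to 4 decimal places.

f = n/N = 4675/42697 = 0.10949247.
SE_no-fpc = √(s²/n) = 1.6364825; SE_fpc = √((1−f)s²/n) = 1.5442946.
Ratio = √(1−f) = 0.94366707. Reduction = 100·(1 − 0.94366707) = 5.6333%.

5.6333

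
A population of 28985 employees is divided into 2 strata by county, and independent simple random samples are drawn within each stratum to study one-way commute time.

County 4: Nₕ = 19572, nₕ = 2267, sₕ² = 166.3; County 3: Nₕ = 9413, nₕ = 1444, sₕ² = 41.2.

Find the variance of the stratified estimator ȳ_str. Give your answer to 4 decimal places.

Var(ȳ_str) = Σₕ Wₕ²(1 − fₕ)sₕ²/nₕ with Wₕ = Nₕ/N, N = 28985.
County 4: Wₕ = 0.67524582; term = 0.67524582²·(1 − 0.11582873)·166.3/2267 = 0.029573378.
County 3: Wₕ = 0.32475418; term = 0.32475418²·(1 − 0.15340487)·41.2/1444 = 0.0025475065.
Sum = 0.032120885.

0.0321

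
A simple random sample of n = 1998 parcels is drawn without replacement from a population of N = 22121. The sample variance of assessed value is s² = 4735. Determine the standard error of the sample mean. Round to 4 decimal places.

Under SRS without replacement, Var(ȳ) = (1 − f)·s²/n with f = n/N = 1998/22121 = 0.09032141.
Var(ȳ) = (1 − 0.09032141)·4735/1998 = 0.90967859·2.3698699 = 2.1558199.
SE(ȳ) = √(2.1558199) = 1.4683.

1.4683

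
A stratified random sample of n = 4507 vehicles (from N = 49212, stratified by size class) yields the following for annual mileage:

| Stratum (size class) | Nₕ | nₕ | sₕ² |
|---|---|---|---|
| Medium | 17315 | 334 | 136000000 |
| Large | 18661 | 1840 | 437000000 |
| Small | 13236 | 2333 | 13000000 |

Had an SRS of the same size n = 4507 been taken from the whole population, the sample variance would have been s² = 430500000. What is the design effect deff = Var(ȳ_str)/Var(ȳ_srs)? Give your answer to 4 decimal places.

Var(ȳ_str) = Σ Wₕ²(1−fₕ)sₕ²/nₕ with Wₕ = Nₕ/49212:
  Medium: (17315/49212)²·(1−334/17315)·136000000/334 = 49435.186
  Large: (18661/49212)²·(1−1840/18661)·437000000/1840 = 30782.813
  Small: (13236/49212)²·(1−2333/13236)·13000000/2333 = 332.0392
  → Var(ȳ_str) = 80550.038.
Var(ȳ_srs) = (1 − 4507/49212)·430500000/4507 = 86770.217.
deff = 80550.038 / 86770.217 = 0.9283.

0.9283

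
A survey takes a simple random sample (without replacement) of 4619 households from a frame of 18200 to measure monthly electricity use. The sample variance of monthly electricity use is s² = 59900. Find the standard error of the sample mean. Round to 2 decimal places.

Under SRS without replacement, Var(ȳ) = (1 − f)·s²/n with f = n/N = 4619/18200 = 0.25379121.
Var(ȳ) = (1 − 0.25379121)·59900/4619 = 0.74620879·12.968175 = 9.6769661.
SE(ȳ) = √(9.6769661) = 3.11.

3.11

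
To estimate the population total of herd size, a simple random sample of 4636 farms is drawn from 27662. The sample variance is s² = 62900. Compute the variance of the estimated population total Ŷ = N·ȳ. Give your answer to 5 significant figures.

8.6419 × 10^9

Var(Ŷ) = N²·Var(ȳ) = N²·(1 − n/N)·s²/n.
f = 4636/27662 = 0.16759453; Var(ȳ) = 0.83240547·62900/4636 = 11.293853.
Var(Ŷ) = 27662² · 11.293853 = 8.641901 × 10^9.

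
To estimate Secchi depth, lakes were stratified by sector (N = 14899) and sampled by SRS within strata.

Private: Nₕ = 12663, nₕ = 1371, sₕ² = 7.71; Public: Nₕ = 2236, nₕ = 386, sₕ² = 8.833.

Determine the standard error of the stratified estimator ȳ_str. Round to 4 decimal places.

Var(ȳ_str) = Σₕ Wₕ²(1 − fₕ)sₕ²/nₕ with Wₕ = Nₕ/N, N = 14899.
Private: Wₕ = 0.84992281; term = 0.84992281²·(1 − 0.10826818)·7.71/1371 = 0.0036225147.
Public: Wₕ = 0.15007719; term = 0.15007719²·(1 − 0.17262970)·8.833/386 = 4.2643242 × 10^-4.
Sum = 0.0040489471.
SE = √(0.0040489471) = 0.0636.

0.0636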